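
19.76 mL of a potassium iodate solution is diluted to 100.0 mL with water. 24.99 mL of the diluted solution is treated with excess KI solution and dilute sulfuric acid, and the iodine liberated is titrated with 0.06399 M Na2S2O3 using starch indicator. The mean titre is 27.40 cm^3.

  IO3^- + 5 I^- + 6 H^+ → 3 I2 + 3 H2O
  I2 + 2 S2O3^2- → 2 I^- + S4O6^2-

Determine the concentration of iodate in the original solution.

0.05918 M

n(S2O3^2-) = 0.02740 × 0.06399 = 1.753 × 10^-3 mol
n(I2) = n(S2O3^2-)/2 = 8.767 × 10^-4 mol
From the 1:3 ratio, n(IO3^-) in the aliquot = 1/3 × 8.767 × 10^-4 = 2.922 × 10^-4 mol
[IO3^-]_dilute = 2.922 × 10^-4 / 0.02499 = 0.01169 mol/L
[IO3^-]_original = 0.01169 × 100.0/19.76 = 0.05918 mol/L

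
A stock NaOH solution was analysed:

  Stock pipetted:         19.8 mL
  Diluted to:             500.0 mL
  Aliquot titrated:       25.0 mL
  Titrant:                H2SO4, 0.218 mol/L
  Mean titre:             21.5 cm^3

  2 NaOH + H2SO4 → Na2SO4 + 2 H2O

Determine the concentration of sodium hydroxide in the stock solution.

9.47 mol/L

n(H2SO4) = 0.0215 × 0.218 = 4.69 × 10^-3 mol
From the 2:1 ratio, n(NaOH) in the aliquot = 2/1 × 4.69 × 10^-3 = 9.37 × 10^-3 mol
[NaOH]_dilute = 9.37 × 10^-3 / 0.0250 = 0.375 mol/L
Dilution factor = 500.0 / 19.8 = 25.25
[NaOH]_stock = 0.375 × 25.25 = 9.47 mol/L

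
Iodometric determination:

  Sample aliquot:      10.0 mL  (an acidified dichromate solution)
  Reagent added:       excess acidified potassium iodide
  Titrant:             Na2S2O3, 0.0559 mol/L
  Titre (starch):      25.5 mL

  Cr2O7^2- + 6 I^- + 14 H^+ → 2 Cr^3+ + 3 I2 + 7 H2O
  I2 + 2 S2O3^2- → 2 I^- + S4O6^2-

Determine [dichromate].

n(S2O3^2-) = 0.0255 × 0.0559 = 1.43 × 10^-3 mol
n(I2) = n(S2O3^2-)/2 = 7.13 × 10^-4 mol
From the 1:3 ratio, n(Cr2O7^2-) in the aliquot = 1/3 × 7.13 × 10^-4 = 2.38 × 10^-4 mol
[Cr2O7^2-] = 2.38 × 10^-4 / 0.0100 = 0.0238 mol/L

0.0238 mol/L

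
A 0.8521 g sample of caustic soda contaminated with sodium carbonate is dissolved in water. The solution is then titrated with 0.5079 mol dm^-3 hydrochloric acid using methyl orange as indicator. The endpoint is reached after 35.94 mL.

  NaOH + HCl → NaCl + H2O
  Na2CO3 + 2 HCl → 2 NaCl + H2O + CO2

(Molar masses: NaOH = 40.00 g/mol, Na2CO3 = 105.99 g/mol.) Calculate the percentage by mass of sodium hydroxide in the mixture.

41.64 %

n(HCl) = 0.03594 × 0.5079 = 0.01825 mol
Let x = n(NaOH), y = n(Na2CO3).
Titrant: 1x + 2y = 0.01825;  mass: 40.00x + 105.99y = 0.8521
Solving, x = 8.870 × 10^-3 mol, y = 4.692 × 10^-3 mol
mass of NaOH = 8.870 × 10^-3 × 40.00 = 0.3548 g
% NaOH = 0.3548 / 0.8521 × 100 = 41.64 %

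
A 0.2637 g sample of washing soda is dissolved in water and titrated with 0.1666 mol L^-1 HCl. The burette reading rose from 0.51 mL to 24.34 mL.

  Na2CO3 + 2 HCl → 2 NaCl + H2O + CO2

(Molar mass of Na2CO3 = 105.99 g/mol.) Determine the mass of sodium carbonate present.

0.2104 g

n(HCl) = 0.02383 L × 0.1666 mol/L = 3.970 × 10^-3 mol
From the 1:2 ratio, n(Na2CO3) = 1/2 × 3.970 × 10^-3 = 1.985 × 10^-3 mol
mass of Na2CO3 = 1.985 × 10^-3 × 105.99 g/mol = 0.2104 g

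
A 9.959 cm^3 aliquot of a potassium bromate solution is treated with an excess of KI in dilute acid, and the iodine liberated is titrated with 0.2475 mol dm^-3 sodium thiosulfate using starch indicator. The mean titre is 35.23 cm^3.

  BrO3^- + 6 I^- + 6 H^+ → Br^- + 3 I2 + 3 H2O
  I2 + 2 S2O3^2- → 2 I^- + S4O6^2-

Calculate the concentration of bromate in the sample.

n(S2O3^2-) = 0.03523 × 0.2475 = 8.719 × 10^-3 mol
n(I2) = n(S2O3^2-)/2 = 4.360 × 10^-3 mol
From the 1:3 ratio, n(BrO3^-) in the aliquot = 1/3 × 4.360 × 10^-3 = 1.453 × 10^-3 mol
[BrO3^-] = 1.453 × 10^-3 / 0.009959 = 0.1459 mol/L

0.1459 mol/L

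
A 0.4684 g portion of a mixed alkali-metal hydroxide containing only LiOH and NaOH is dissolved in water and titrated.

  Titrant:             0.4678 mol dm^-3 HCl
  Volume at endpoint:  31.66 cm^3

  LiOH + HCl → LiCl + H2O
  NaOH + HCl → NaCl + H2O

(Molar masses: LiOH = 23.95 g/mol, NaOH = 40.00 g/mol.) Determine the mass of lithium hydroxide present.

0.1851 g

n(HCl) = 0.03166 × 0.4678 = 0.01481 mol
Let x = n(LiOH), y = n(NaOH).
Titrant: 1x + 1y = 0.01481;  mass: 23.95x + 40.00y = 0.4684
Solving, x = 7.727 × 10^-3 mol, y = 7.083 × 10^-3 mol
mass of LiOH = 7.727 × 10^-3 × 23.95 = 0.1851 g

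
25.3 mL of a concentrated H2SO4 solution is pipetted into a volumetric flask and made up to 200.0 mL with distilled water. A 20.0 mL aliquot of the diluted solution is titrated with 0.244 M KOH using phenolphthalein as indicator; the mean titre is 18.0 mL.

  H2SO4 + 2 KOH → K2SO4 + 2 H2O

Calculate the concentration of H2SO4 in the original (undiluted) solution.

n(KOH) = 0.0180 × 0.244 = 4.39 × 10^-3 mol
From the 1:2 ratio, n(H2SO4) in the aliquot = 1/2 × 4.39 × 10^-3 = 2.20 × 10^-3 mol
[H2SO4]_dilute = 2.20 × 10^-3 / 0.0200 = 0.110 mol/L
Dilution factor = 200.0 / 25.3 = 7.905
[H2SO4]_stock = 0.110 × 7.905 = 0.868 mol/L

0.868 M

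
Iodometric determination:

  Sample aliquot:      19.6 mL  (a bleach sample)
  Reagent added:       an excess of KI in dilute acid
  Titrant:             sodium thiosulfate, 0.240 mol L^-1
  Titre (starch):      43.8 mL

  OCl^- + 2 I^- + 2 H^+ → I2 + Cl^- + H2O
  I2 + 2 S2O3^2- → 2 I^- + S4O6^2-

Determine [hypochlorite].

n(S2O3^2-) = 0.0438 × 0.240 = 0.0105 mol
n(I2) = n(S2O3^2-)/2 = 5.26 × 10^-3 mol
n(OCl^-) in the aliquot = 5.26 × 10^-3 mol (1:1 ratio)
[OCl^-] = 5.26 × 10^-3 / 0.0196 = 0.268 mol/L

0.268 mol/L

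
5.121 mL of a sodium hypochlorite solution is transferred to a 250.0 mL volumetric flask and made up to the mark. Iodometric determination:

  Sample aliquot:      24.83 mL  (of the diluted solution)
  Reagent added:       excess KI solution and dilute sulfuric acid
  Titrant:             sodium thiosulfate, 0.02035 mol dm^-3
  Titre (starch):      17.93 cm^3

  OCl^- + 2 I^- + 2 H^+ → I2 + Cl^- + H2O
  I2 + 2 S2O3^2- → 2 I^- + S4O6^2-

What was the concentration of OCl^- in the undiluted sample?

n(S2O3^2-) = 0.01793 × 0.02035 = 3.649 × 10^-4 mol
n(I2) = n(S2O3^2-)/2 = 1.824 × 10^-4 mol
n(OCl^-) in the aliquot = 1.824 × 10^-4 mol (1:1 ratio)
[OCl^-]_dilute = 1.824 × 10^-4 / 0.02483 = 0.007347 mol/L
[OCl^-]_original = 0.007347 × 250.0/5.121 = 0.3587 mol/L

0.3587 mol/L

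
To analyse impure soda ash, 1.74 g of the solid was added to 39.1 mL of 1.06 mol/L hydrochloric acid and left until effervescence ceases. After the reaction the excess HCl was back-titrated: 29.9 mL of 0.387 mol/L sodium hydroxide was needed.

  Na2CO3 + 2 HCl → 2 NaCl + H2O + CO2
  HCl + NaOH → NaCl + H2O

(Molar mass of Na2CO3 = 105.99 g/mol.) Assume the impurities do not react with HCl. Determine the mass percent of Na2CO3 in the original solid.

n(HCl) added = 0.0391 × 1.06 = 0.0414 mol
n(NaOH) used in back-titration = 0.0299 × 0.387 = 0.0116 mol
n(HCl) left over = 0.0116 mol (1:1 ratio)
n(HCl) consumed by analyte = 0.0414 − 0.0116 = 0.0299 mol
From the 1:2 ratio, n(Na2CO3) = 1/2 × 0.0299 = 0.0149 mol
mass of Na2CO3 = 0.0149 × 105.99 = 1.58 g
% Na2CO3 = 1.58 / 1.74 × 100 = 91.0 %

91.0 %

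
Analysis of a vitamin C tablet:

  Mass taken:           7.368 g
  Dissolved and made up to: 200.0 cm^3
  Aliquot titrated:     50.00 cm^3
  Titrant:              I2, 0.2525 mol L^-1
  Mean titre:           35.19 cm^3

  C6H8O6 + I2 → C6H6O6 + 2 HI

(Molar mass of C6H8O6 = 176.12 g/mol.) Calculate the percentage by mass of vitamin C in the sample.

n(I2) per titration = 0.03519 × 0.2525 = 8.885 × 10^-3 mol
n(C6H8O6) in each aliquot = 8.885 × 10^-3 mol (1:1 ratio)
n(C6H8O6) in the whole flask = 8.885 × 10^-3 × 200.0/50.00 = 0.03554 mol
mass of C6H8O6 = 0.03554 × 176.12 = 6.260 g
% C6H8O6 = 6.260 / 7.368 × 100 = 84.96 %

84.96 %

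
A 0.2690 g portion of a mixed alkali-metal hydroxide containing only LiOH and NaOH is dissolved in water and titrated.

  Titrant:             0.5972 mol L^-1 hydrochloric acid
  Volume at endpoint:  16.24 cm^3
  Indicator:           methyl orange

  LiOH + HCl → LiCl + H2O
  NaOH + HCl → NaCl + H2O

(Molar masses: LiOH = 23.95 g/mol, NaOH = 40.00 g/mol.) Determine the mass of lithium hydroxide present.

0.1775 g

n(HCl) = 0.01624 × 0.5972 = 9.699 × 10^-3 mol
Let x = n(LiOH), y = n(NaOH).
Titrant: 1x + 1y = 9.699 × 10^-3;  mass: 23.95x + 40.00y = 0.2690
Solving, x = 7.411 × 10^-3 mol, y = 2.288 × 10^-3 mol
mass of LiOH = 7.411 × 10^-3 × 23.95 = 0.1775 g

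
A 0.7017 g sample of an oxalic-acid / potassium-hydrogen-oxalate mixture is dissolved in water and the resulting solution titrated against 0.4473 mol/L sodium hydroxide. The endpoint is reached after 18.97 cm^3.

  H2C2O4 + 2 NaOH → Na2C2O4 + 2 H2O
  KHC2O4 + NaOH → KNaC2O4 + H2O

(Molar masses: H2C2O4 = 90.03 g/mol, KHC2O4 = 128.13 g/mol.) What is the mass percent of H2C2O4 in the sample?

29.76 %

n(NaOH) = 0.01897 × 0.4473 = 8.485 × 10^-3 mol
Let x = n(H2C2O4), y = n(KHC2O4).
Titrant: 2x + 1y = 8.485 × 10^-3;  mass: 90.03x + 128.13y = 0.7017
Solving, x = 2.319 × 10^-3 mol, y = 3.847 × 10^-3 mol
mass of H2C2O4 = 2.319 × 10^-3 × 90.03 = 0.2088 g
% H2C2O4 = 0.2088 / 0.7017 × 100 = 29.76 %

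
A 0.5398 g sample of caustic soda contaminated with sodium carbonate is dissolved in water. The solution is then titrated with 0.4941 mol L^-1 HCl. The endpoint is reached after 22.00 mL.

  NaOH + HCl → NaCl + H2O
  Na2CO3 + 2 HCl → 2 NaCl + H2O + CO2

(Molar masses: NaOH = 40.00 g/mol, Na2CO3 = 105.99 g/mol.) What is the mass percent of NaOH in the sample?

20.68 %

n(HCl) = 0.02200 × 0.4941 = 0.01087 mol
Let x = n(NaOH), y = n(Na2CO3).
Titrant: 1x + 2y = 0.01087;  mass: 40.00x + 105.99y = 0.5398
Solving, x = 2.791 × 10^-3 mol, y = 4.040 × 10^-3 mol
mass of NaOH = 2.791 × 10^-3 × 40.00 = 0.1116 g
% NaOH = 0.1116 / 0.5398 × 100 = 20.68 %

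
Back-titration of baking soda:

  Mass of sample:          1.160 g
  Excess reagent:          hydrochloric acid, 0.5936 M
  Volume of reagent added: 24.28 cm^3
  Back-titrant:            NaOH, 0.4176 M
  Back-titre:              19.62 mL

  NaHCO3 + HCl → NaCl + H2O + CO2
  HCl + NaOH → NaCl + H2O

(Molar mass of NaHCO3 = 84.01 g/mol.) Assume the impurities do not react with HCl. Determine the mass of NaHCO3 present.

n(HCl) added = 0.02428 × 0.5936 = 0.01441 mol
n(NaOH) used in back-titration = 0.01962 × 0.4176 = 8.193 × 10^-3 mol
n(HCl) left over = 8.193 × 10^-3 mol (1:1 ratio)
n(HCl) consumed by analyte = 0.01441 − 8.193 × 10^-3 = 6.219 × 10^-3 mol
n(NaHCO3) = 6.219 × 10^-3 mol (1:1 ratio)
mass of NaHCO3 = 6.219 × 10^-3 × 84.01 = 0.5225 g

0.5225 g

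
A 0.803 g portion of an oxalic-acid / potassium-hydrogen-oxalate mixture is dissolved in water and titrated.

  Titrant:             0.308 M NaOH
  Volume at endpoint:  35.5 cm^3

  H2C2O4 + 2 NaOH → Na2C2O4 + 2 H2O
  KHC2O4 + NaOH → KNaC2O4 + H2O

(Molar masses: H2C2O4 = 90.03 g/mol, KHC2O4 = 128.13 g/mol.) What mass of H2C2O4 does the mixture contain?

n(NaOH) = 0.0355 × 0.308 = 0.0109 mol
Let x = n(H2C2O4), y = n(KHC2O4).
Titrant: 2x + 1y = 0.0109;  mass: 90.03x + 128.13y = 0.803
Solving, x = 3.60 × 10^-3 mol, y = 3.74 × 10^-3 mol
mass of H2C2O4 = 3.60 × 10^-3 × 90.03 = 0.324 g

0.324 g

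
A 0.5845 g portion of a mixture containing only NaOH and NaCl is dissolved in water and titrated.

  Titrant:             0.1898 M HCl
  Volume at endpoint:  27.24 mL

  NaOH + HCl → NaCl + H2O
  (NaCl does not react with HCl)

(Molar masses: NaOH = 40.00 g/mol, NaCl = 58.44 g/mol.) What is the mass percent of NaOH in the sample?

35.38 %

n(HCl) = 0.02724 × 0.1898 = 5.170 × 10^-3 mol
Let x = n(NaOH), y = n(NaCl).
Titrant: 1x = 5.170 × 10^-3;  mass: 40.00x + 58.44y = 0.5845
Solving, x = 5.170 × 10^-3 mol, y = 6.463 × 10^-3 mol
mass of NaOH = 5.170 × 10^-3 × 40.00 = 0.2068 g
% NaOH = 0.2068 / 0.5845 × 100 = 35.38 %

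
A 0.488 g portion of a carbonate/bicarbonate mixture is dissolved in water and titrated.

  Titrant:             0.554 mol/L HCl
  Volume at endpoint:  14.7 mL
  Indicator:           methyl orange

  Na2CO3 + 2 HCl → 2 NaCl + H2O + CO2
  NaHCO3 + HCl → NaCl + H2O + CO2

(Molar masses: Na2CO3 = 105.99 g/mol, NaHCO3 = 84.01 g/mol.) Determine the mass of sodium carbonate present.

n(HCl) = 0.0147 × 0.554 = 8.14 × 10^-3 mol
Let x = n(Na2CO3), y = n(NaHCO3).
Titrant: 2x + 1y = 8.14 × 10^-3;  mass: 105.99x + 84.01y = 0.488
Solving, x = 3.16 × 10^-3 mol, y = 1.82 × 10^-3 mol
mass of Na2CO3 = 3.16 × 10^-3 × 105.99 = 0.335 g

0.335 g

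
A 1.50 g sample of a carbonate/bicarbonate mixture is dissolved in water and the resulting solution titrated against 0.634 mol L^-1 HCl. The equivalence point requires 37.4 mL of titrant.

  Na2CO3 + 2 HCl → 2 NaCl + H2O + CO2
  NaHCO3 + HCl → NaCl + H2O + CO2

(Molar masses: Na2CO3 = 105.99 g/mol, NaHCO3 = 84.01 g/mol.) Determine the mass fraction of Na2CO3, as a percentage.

n(HCl) = 0.0374 × 0.634 = 0.0237 mol
Let x = n(Na2CO3), y = n(NaHCO3).
Titrant: 2x + 1y = 0.0237;  mass: 105.99x + 84.01y = 1.50
Solving, x = 7.93 × 10^-3 mol, y = 7.85 × 10^-3 mol
mass of Na2CO3 = 7.93 × 10^-3 × 105.99 = 0.841 g
% Na2CO3 = 0.841 / 1.50 × 100 = 56.0 %

56.0 %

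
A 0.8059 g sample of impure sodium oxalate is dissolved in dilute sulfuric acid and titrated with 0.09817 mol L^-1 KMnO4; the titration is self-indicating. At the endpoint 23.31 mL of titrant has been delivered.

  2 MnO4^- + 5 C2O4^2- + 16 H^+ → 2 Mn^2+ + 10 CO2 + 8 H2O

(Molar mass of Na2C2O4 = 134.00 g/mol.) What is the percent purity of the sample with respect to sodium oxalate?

95.12 %

n(KMnO4) = 0.02331 L × 0.09817 mol/L = 2.288 × 10^-3 mol
From the 5:2 ratio, n(Na2C2O4) = 5/2 × 2.288 × 10^-3 = 5.721 × 10^-3 mol
mass of Na2C2O4 = 5.721 × 10^-3 × 134.00 g/mol = 0.7666 g
% Na2C2O4 = 0.7666 / 0.8059 × 100 = 95.12 %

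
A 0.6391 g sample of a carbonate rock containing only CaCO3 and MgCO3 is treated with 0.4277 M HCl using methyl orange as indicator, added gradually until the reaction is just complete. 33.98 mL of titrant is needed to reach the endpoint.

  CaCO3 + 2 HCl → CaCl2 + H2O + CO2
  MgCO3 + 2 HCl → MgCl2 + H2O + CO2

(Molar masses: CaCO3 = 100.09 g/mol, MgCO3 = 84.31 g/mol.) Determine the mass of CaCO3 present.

0.1678 g

n(HCl) = 0.03398 × 0.4277 = 0.01453 mol
Let x = n(CaCO3), y = n(MgCO3).
Titrant: 2x + 2y = 0.01453;  mass: 100.09x + 84.31y = 0.6391
Solving, x = 1.676 × 10^-3 mol, y = 5.590 × 10^-3 mol
mass of CaCO3 = 1.676 × 10^-3 × 100.09 = 0.1678 g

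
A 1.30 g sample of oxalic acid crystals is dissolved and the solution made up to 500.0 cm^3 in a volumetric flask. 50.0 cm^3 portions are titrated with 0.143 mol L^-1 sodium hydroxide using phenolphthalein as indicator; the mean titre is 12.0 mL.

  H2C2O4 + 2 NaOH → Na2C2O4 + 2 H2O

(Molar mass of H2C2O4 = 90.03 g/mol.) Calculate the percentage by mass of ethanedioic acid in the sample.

59.4 %

n(NaOH) per titration = 0.0120 × 0.143 = 1.72 × 10^-3 mol
From the 1:2 ratio, n(H2C2O4) in each aliquot = 1/2 × 1.72 × 10^-3 = 8.58 × 10^-4 mol
n(H2C2O4) in the whole flask = 8.58 × 10^-4 × 500.0/50.0 = 8.58 × 10^-3 mol
mass of H2C2O4 = 8.58 × 10^-3 × 90.03 = 0.772 g
% H2C2O4 = 0.772 / 1.30 × 100 = 59.4 %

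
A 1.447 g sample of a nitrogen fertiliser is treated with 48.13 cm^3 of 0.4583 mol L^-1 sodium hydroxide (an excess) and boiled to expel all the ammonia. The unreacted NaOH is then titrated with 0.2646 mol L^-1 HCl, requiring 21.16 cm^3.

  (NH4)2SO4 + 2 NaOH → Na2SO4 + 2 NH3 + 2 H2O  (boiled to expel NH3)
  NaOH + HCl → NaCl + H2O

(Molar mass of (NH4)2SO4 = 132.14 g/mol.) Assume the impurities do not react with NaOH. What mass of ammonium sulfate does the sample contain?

1.087 g

n(NaOH) added = 0.04813 × 0.4583 = 0.02206 mol
n(HCl) used in back-titration = 0.02116 × 0.2646 = 5.599 × 10^-3 mol
n(NaOH) left over = 5.599 × 10^-3 mol (1:1 ratio)
n(NaOH) consumed by analyte = 0.02206 − 5.599 × 10^-3 = 0.01646 mol
From the 1:2 ratio, n((NH4)2SO4) = 1/2 × 0.01646 = 8.230 × 10^-3 mol
mass of (NH4)2SO4 = 8.230 × 10^-3 × 132.14 = 1.087 g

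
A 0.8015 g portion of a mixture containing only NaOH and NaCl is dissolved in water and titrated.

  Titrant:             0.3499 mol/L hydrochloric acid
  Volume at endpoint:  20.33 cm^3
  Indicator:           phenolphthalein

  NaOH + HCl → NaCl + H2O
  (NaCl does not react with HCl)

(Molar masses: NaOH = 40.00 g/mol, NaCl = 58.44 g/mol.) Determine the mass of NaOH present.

0.2845 g

n(HCl) = 0.02033 × 0.3499 = 7.113 × 10^-3 mol
Let x = n(NaOH), y = n(NaCl).
Titrant: 1x = 7.113 × 10^-3;  mass: 40.00x + 58.44y = 0.8015
Solving, x = 7.113 × 10^-3 mol, y = 8.846 × 10^-3 mol
mass of NaOH = 7.113 × 10^-3 × 40.00 = 0.2845 g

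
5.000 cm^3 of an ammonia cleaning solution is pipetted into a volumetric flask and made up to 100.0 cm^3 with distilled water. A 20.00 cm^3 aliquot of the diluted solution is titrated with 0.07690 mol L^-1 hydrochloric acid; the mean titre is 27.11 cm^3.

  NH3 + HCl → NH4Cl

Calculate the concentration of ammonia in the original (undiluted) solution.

2.085 mol/L

n(HCl) = 0.02711 × 0.07690 = 2.085 × 10^-3 mol
n(NH3) in the aliquot = 2.085 × 10^-3 mol (1:1 ratio)
[NH3]_dilute = 2.085 × 10^-3 / 0.02000 = 0.1042 mol/L
Dilution factor = 100.0 / 5.000 = 20.00
[NH3]_stock = 0.1042 × 20.00 = 2.085 mol/L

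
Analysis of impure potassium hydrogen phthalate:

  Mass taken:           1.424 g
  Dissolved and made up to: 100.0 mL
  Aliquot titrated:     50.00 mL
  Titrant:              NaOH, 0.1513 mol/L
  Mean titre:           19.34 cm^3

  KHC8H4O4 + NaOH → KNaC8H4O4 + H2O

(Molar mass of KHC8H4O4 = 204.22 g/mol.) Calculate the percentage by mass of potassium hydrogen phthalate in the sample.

n(NaOH) per titration = 0.01934 × 0.1513 = 2.926 × 10^-3 mol
n(KHC8H4O4) in each aliquot = 2.926 × 10^-3 mol (1:1 ratio)
n(KHC8H4O4) in the whole flask = 2.926 × 10^-3 × 100.0/50.00 = 5.852 × 10^-3 mol
mass of KHC8H4O4 = 5.852 × 10^-3 × 204.22 = 1.195 g
% KHC8H4O4 = 1.195 / 1.424 × 100 = 83.93 %

83.93 %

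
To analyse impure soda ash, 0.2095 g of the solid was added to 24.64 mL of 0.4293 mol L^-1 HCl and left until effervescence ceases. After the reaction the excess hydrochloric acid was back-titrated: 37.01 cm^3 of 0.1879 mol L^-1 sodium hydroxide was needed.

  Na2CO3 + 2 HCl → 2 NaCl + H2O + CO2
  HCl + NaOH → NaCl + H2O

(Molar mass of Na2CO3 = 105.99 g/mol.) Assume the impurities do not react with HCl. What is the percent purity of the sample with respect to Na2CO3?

n(HCl) added = 0.02464 × 0.4293 = 0.01058 mol
n(NaOH) used in back-titration = 0.03701 × 0.1879 = 6.954 × 10^-3 mol
n(HCl) left over = 6.954 × 10^-3 mol (1:1 ratio)
n(HCl) consumed by analyte = 0.01058 − 6.954 × 10^-3 = 3.624 × 10^-3 mol
From the 1:2 ratio, n(Na2CO3) = 1/2 × 3.624 × 10^-3 = 1.812 × 10^-3 mol
mass of Na2CO3 = 1.812 × 10^-3 × 105.99 = 0.1920 g
% Na2CO3 = 0.1920 / 0.2095 × 100 = 91.67 %

91.67 %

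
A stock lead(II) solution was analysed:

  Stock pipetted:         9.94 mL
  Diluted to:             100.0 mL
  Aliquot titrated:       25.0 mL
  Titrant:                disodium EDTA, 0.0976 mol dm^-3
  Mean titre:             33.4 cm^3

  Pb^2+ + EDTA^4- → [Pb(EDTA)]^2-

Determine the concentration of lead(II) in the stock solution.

1.31 mol/L

n(EDTA) = 0.0334 × 0.0976 = 3.26 × 10^-3 mol
n(Pb2+) in the aliquot = 3.26 × 10^-3 mol (1:1 ratio)
[Pb2+]_dilute = 3.26 × 10^-3 / 0.0250 = 0.130 mol/L
Dilution factor = 100.0 / 9.94 = 10.06
[Pb2+]_stock = 0.130 × 10.06 = 1.31 mol/L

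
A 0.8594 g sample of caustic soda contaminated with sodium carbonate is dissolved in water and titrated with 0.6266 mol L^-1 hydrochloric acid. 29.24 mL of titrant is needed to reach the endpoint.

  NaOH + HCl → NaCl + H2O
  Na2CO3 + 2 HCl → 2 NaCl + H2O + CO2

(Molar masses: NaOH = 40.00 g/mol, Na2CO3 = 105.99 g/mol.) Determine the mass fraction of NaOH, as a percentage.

39.96 %

n(HCl) = 0.02924 × 0.6266 = 0.01832 mol
Let x = n(NaOH), y = n(Na2CO3).
Titrant: 1x + 2y = 0.01832;  mass: 40.00x + 105.99y = 0.8594
Solving, x = 8.585 × 10^-3 mol, y = 4.868 × 10^-3 mol
mass of NaOH = 8.585 × 10^-3 × 40.00 = 0.3434 g
% NaOH = 0.3434 / 0.8594 × 100 = 39.96 %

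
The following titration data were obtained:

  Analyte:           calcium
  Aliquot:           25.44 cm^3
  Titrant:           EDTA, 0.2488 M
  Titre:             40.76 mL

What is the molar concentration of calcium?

Ca^2+ + EDTA^4- → [Ca(EDTA)]^2-
n(EDTA) = 0.04076 L × 0.2488 mol/L = 0.01014 mol
n(Ca2+) = 0.01014 mol (1:1 mole ratio)
[Ca2+] = 0.01014 mol / 0.02544 L = 0.3986 mol/L

0.3986 M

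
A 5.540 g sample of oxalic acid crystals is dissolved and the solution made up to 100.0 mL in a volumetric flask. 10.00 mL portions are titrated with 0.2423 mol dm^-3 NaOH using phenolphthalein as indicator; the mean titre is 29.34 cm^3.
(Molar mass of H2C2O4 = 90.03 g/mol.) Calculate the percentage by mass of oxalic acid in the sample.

57.76 %

H2C2O4 + 2 NaOH → Na2C2O4 + 2 H2O
n(NaOH) per titration = 0.02934 × 0.2423 = 7.109 × 10^-3 mol
From the 1:2 ratio, n(H2C2O4) in each aliquot = 1/2 × 7.109 × 10^-3 = 3.555 × 10^-3 mol
n(H2C2O4) in the whole flask = 3.555 × 10^-3 × 100.0/10.00 = 0.03555 mol
mass of H2C2O4 = 0.03555 × 90.03 = 3.200 g
% H2C2O4 = 3.200 / 5.540 × 100 = 57.76 %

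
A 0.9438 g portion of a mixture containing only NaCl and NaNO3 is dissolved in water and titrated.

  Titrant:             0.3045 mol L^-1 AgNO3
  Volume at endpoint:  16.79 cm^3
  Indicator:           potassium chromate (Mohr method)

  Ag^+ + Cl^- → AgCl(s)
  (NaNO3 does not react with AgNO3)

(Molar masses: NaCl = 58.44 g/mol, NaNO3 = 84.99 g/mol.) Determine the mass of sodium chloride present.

0.2988 g

n(AgNO3) = 0.01679 × 0.3045 = 5.113 × 10^-3 mol
Let x = n(NaCl), y = n(NaNO3).
Titrant: 1x = 5.113 × 10^-3;  mass: 58.44x + 84.99y = 0.9438
Solving, x = 5.113 × 10^-3 mol, y = 7.589 × 10^-3 mol
mass of NaCl = 5.113 × 10^-3 × 58.44 = 0.2988 g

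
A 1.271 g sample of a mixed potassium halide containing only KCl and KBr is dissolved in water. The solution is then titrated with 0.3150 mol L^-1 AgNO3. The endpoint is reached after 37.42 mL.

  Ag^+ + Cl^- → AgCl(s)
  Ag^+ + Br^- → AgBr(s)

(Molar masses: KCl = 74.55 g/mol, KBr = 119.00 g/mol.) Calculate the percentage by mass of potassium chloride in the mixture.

n(AgNO3) = 0.03742 × 0.3150 = 0.01179 mol
Let x = n(KCl), y = n(KBr).
Titrant: 1x + 1y = 0.01179;  mass: 74.55x + 119.00y = 1.271
Solving, x = 2.963 × 10^-3 mol, y = 8.825 × 10^-3 mol
mass of KCl = 2.963 × 10^-3 × 74.55 = 0.2209 g
% KCl = 0.2209 / 1.271 × 100 = 17.38 %

17.38 %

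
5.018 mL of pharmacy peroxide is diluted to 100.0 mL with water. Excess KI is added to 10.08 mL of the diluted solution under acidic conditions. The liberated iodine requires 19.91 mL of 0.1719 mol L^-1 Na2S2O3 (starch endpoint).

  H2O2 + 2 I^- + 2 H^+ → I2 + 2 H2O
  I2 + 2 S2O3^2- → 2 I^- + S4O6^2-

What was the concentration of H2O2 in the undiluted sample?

3.383 mol/L

n(S2O3^2-) = 0.01991 × 0.1719 = 3.423 × 10^-3 mol
n(I2) = n(S2O3^2-)/2 = 1.711 × 10^-3 mol
n(H2O2) in the aliquot = 1.711 × 10^-3 mol (1:1 ratio)
[H2O2]_dilute = 1.711 × 10^-3 / 0.01008 = 0.1698 mol/L
[H2O2]_original = 0.1698 × 100.0/5.018 = 3.383 mol/L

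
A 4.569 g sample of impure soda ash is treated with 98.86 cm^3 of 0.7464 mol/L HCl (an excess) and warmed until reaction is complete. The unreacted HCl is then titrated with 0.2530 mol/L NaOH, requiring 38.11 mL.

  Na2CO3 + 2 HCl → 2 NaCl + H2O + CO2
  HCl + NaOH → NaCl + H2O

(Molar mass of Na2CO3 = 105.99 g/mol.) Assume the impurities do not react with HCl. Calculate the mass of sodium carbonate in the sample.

3.399 g

n(HCl) added = 0.09886 × 0.7464 = 0.07379 mol
n(NaOH) used in back-titration = 0.03811 × 0.2530 = 9.642 × 10^-3 mol
n(HCl) left over = 9.642 × 10^-3 mol (1:1 ratio)
n(HCl) consumed by analyte = 0.07379 − 9.642 × 10^-3 = 0.06415 mol
From the 1:2 ratio, n(Na2CO3) = 1/2 × 0.06415 = 0.03207 mol
mass of Na2CO3 = 0.03207 × 105.99 = 3.399 g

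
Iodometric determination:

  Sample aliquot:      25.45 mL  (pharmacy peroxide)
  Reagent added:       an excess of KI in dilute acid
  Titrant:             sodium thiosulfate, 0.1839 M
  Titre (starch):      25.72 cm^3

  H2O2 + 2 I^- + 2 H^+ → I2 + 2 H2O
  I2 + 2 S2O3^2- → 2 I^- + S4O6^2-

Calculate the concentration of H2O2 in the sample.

0.09293 M

n(S2O3^2-) = 0.02572 × 0.1839 = 4.730 × 10^-3 mol
n(I2) = n(S2O3^2-)/2 = 2.365 × 10^-3 mol
n(H2O2) in the aliquot = 2.365 × 10^-3 mol (1:1 ratio)
[H2O2] = 2.365 × 10^-3 / 0.02545 = 0.09293 mol/L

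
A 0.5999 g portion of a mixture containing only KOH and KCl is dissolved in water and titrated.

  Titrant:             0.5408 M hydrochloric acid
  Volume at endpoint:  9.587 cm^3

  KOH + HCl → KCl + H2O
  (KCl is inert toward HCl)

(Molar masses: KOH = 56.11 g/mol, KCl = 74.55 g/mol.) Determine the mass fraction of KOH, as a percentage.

48.49 %

n(HCl) = 0.009587 × 0.5408 = 5.185 × 10^-3 mol
Let x = n(KOH), y = n(KCl).
Titrant: 1x = 5.185 × 10^-3;  mass: 56.11x + 74.55y = 0.5999
Solving, x = 5.185 × 10^-3 mol, y = 4.145 × 10^-3 mol
mass of KOH = 5.185 × 10^-3 × 56.11 = 0.2909 g
% KOH = 0.2909 / 0.5999 × 100 = 48.49 %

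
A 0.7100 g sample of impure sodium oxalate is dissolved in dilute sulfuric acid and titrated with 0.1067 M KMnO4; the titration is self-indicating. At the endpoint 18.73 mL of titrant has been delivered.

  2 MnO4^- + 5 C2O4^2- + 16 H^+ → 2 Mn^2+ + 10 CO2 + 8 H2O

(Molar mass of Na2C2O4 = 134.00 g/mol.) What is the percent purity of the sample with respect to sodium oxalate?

94.29 %

n(KMnO4) = 0.01873 L × 0.1067 mol/L = 1.998 × 10^-3 mol
From the 5:2 ratio, n(Na2C2O4) = 5/2 × 1.998 × 10^-3 = 4.996 × 10^-3 mol
mass of Na2C2O4 = 4.996 × 10^-3 × 134.00 g/mol = 0.6695 g
% Na2C2O4 = 0.6695 / 0.7100 × 100 = 94.29 %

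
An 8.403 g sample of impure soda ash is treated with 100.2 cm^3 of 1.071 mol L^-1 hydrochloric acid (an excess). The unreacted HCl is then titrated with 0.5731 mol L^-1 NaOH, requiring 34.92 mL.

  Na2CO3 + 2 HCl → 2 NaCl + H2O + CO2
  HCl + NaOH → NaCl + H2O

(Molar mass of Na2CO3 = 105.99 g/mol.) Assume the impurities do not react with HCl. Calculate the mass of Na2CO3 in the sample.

4.627 g

n(HCl) added = 0.1002 × 1.071 = 0.1073 mol
n(NaOH) used in back-titration = 0.03492 × 0.5731 = 0.02001 mol
n(HCl) left over = 0.02001 mol (1:1 ratio)
n(HCl) consumed by analyte = 0.1073 − 0.02001 = 0.08730 mol
From the 1:2 ratio, n(Na2CO3) = 1/2 × 0.08730 = 0.04365 mol
mass of Na2CO3 = 0.04365 × 105.99 = 4.627 g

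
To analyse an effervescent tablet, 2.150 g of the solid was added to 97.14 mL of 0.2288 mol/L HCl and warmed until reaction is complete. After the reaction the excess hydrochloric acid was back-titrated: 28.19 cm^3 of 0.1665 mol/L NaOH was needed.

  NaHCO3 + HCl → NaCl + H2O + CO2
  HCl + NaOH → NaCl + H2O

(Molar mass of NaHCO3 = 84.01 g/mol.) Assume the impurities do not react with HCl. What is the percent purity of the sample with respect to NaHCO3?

68.51 %

n(HCl) added = 0.09714 × 0.2288 = 0.02223 mol
n(NaOH) used in back-titration = 0.02819 × 0.1665 = 4.694 × 10^-3 mol
n(HCl) left over = 4.694 × 10^-3 mol (1:1 ratio)
n(HCl) consumed by analyte = 0.02223 − 4.694 × 10^-3 = 0.01753 mol
n(NaHCO3) = 0.01753 mol (1:1 ratio)
mass of NaHCO3 = 0.01753 × 84.01 = 1.473 g
% NaHCO3 = 1.473 / 2.150 × 100 = 68.51 %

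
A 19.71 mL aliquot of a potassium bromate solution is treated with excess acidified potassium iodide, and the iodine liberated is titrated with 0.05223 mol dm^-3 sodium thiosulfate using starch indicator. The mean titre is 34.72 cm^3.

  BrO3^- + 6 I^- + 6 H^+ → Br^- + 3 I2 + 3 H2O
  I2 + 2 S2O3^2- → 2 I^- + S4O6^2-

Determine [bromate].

0.01533 mol/L

n(S2O3^2-) = 0.03472 × 0.05223 = 1.813 × 10^-3 mol
n(I2) = n(S2O3^2-)/2 = 9.067 × 10^-4 mol
From the 1:3 ratio, n(BrO3^-) in the aliquot = 1/3 × 9.067 × 10^-4 = 3.022 × 10^-4 mol
[BrO3^-] = 3.022 × 10^-4 / 0.01971 = 0.01533 mol/L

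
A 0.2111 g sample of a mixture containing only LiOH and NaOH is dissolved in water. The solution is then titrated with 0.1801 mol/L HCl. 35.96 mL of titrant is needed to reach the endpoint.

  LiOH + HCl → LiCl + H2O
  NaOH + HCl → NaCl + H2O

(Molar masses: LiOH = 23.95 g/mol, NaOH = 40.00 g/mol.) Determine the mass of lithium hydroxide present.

0.07156 g

n(HCl) = 0.03596 × 0.1801 = 6.476 × 10^-3 mol
Let x = n(LiOH), y = n(NaOH).
Titrant: 1x + 1y = 6.476 × 10^-3;  mass: 23.95x + 40.00y = 0.2111
Solving, x = 2.988 × 10^-3 mol, y = 3.488 × 10^-3 mol
mass of LiOH = 2.988 × 10^-3 × 23.95 = 0.07156 g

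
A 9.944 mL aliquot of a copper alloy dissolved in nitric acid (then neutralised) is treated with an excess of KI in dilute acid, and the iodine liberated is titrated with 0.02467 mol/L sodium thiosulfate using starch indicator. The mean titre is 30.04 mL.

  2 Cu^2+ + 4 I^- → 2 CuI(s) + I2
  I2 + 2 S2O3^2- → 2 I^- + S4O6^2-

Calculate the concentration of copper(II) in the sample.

n(S2O3^2-) = 0.03004 × 0.02467 = 7.411 × 10^-4 mol
n(I2) = n(S2O3^2-)/2 = 3.705 × 10^-4 mol
From the 2:1 ratio, n(Cu2+) in the aliquot = 2/1 × 3.705 × 10^-4 = 7.411 × 10^-4 mol
[Cu2+] = 7.411 × 10^-4 / 0.009944 = 0.07453 mol/L

0.07453 mol/L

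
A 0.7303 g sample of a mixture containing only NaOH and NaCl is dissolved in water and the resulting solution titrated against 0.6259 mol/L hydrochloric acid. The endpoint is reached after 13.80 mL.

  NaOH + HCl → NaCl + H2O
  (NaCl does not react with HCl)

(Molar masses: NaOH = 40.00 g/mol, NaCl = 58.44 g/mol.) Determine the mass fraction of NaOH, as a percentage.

n(HCl) = 0.01380 × 0.6259 = 8.637 × 10^-3 mol
Let x = n(NaOH), y = n(NaCl).
Titrant: 1x = 8.637 × 10^-3;  mass: 40.00x + 58.44y = 0.7303
Solving, x = 8.637 × 10^-3 mol, y = 6.585 × 10^-3 mol
mass of NaOH = 8.637 × 10^-3 × 40.00 = 0.3455 g
% NaOH = 0.3455 / 0.7303 × 100 = 47.31 %

47.31 %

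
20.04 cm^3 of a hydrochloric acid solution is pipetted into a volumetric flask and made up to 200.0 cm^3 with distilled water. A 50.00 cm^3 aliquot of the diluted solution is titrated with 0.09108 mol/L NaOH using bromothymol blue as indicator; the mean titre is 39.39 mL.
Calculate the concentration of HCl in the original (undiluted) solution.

0.7161 mol/L

HCl + NaOH → NaCl + H2O
n(NaOH) = 0.03939 × 0.09108 = 3.588 × 10^-3 mol
n(HCl) in the aliquot = 3.588 × 10^-3 mol (1:1 ratio)
[HCl]_dilute = 3.588 × 10^-3 / 0.05000 = 0.07175 mol/L
Dilution factor = 200.0 / 20.04 = 9.980
[HCl]_stock = 0.07175 × 9.980 = 0.7161 mol/L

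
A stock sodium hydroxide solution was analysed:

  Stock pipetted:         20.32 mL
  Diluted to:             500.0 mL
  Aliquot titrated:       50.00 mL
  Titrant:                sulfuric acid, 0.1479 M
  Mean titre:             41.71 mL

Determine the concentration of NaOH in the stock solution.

6.072 M

2 NaOH + H2SO4 → Na2SO4 + 2 H2O
n(H2SO4) = 0.04171 × 0.1479 = 6.169 × 10^-3 mol
From the 2:1 ratio, n(NaOH) in the aliquot = 2/1 × 6.169 × 10^-3 = 0.01234 mol
[NaOH]_dilute = 0.01234 / 0.05000 = 0.2468 mol/L
Dilution factor = 500.0 / 20.32 = 24.61
[NaOH]_stock = 0.2468 × 24.61 = 6.072 mol/L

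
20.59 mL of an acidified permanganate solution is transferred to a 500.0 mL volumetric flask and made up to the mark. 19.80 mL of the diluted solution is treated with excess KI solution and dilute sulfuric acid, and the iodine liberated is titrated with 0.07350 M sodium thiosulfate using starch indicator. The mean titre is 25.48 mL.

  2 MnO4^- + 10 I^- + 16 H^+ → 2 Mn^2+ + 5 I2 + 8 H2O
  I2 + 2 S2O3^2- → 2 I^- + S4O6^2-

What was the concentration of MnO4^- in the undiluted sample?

n(S2O3^2-) = 0.02548 × 0.07350 = 1.873 × 10^-3 mol
n(I2) = n(S2O3^2-)/2 = 9.364 × 10^-4 mol
From the 2:5 ratio, n(MnO4^-) in the aliquot = 2/5 × 9.364 × 10^-4 = 3.746 × 10^-4 mol
[MnO4^-]_dilute = 3.746 × 10^-4 / 0.01980 = 0.01892 mol/L
[MnO4^-]_original = 0.01892 × 500.0/20.59 = 0.4594 mol/L

0.4594 M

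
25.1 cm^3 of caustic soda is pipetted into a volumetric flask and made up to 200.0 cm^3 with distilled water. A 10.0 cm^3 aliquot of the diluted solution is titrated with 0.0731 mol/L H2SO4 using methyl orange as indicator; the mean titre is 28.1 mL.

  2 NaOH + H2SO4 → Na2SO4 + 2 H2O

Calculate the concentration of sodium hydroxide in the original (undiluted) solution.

n(H2SO4) = 0.0281 × 0.0731 = 2.05 × 10^-3 mol
From the 2:1 ratio, n(NaOH) in the aliquot = 2/1 × 2.05 × 10^-3 = 4.11 × 10^-3 mol
[NaOH]_dilute = 4.11 × 10^-3 / 0.0100 = 0.411 mol/L
Dilution factor = 200.0 / 25.1 = 7.968
[NaOH]_stock = 0.411 × 7.968 = 3.27 mol/L

3.27 mol/L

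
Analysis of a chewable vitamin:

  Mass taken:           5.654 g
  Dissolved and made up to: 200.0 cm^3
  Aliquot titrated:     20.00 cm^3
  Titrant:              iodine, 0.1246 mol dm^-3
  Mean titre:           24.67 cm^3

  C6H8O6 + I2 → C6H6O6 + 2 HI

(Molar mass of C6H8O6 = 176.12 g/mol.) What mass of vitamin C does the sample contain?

5.414 g

n(I2) per titration = 0.02467 × 0.1246 = 3.074 × 10^-3 mol
n(C6H8O6) in each aliquot = 3.074 × 10^-3 mol (1:1 ratio)
n(C6H8O6) in the whole flask = 3.074 × 10^-3 × 200.0/20.00 = 0.03074 mol
mass of C6H8O6 = 0.03074 × 176.12 = 5.414 g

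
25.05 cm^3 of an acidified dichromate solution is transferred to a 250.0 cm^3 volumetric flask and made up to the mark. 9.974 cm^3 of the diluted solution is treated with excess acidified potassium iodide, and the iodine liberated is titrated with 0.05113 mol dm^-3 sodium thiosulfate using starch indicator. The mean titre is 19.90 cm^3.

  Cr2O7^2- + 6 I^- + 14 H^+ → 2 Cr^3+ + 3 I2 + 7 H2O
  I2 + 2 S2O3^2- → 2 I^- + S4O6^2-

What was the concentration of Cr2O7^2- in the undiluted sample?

0.1697 mol/L

n(S2O3^2-) = 0.01990 × 0.05113 = 1.017 × 10^-3 mol
n(I2) = n(S2O3^2-)/2 = 5.087 × 10^-4 mol
From the 1:3 ratio, n(Cr2O7^2-) in the aliquot = 1/3 × 5.087 × 10^-4 = 1.696 × 10^-4 mol
[Cr2O7^2-]_dilute = 1.696 × 10^-4 / 0.009974 = 0.01700 mol/L
[Cr2O7^2-]_original = 0.01700 × 250.0/25.05 = 0.1697 mol/L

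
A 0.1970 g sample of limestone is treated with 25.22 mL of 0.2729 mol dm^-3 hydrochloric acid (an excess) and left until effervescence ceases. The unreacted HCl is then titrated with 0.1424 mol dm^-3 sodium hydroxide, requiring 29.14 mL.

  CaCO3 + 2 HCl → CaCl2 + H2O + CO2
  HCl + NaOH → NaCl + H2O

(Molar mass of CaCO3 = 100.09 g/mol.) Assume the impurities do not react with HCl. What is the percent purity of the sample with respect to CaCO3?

69.43 %

n(HCl) added = 0.02522 × 0.2729 = 6.883 × 10^-3 mol
n(NaOH) used in back-titration = 0.02914 × 0.1424 = 4.150 × 10^-3 mol
n(HCl) left over = 4.150 × 10^-3 mol (1:1 ratio)
n(HCl) consumed by analyte = 6.883 × 10^-3 − 4.150 × 10^-3 = 2.733 × 10^-3 mol
From the 1:2 ratio, n(CaCO3) = 1/2 × 2.733 × 10^-3 = 1.367 × 10^-3 mol
mass of CaCO3 = 1.367 × 10^-3 × 100.09 = 0.1368 g
% CaCO3 = 0.1368 / 0.1970 × 100 = 69.43 %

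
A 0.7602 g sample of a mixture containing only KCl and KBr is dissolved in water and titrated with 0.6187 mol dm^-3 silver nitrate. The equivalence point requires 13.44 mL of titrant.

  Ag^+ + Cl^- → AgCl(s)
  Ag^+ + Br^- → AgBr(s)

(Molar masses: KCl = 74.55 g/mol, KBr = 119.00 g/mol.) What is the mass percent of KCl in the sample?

n(AgNO3) = 0.01344 × 0.6187 = 8.315 × 10^-3 mol
Let x = n(KCl), y = n(KBr).
Titrant: 1x + 1y = 8.315 × 10^-3;  mass: 74.55x + 119.00y = 0.7602
Solving, x = 5.159 × 10^-3 mol, y = 3.156 × 10^-3 mol
mass of KCl = 5.159 × 10^-3 × 74.55 = 0.3846 g
% KCl = 0.3846 / 0.7602 × 100 = 50.59 %

50.59 %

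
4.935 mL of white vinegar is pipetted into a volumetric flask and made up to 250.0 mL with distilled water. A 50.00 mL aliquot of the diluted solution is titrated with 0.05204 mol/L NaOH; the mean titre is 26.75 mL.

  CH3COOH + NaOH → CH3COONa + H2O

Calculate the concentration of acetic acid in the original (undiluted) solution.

1.410 mol/L

n(NaOH) = 0.02675 × 0.05204 = 1.392 × 10^-3 mol
n(CH3COOH) in the aliquot = 1.392 × 10^-3 mol (1:1 ratio)
[CH3COOH]_dilute = 1.392 × 10^-3 / 0.05000 = 0.02784 mol/L
Dilution factor = 250.0 / 4.935 = 50.66
[CH3COOH]_stock = 0.02784 × 50.66 = 1.410 mol/L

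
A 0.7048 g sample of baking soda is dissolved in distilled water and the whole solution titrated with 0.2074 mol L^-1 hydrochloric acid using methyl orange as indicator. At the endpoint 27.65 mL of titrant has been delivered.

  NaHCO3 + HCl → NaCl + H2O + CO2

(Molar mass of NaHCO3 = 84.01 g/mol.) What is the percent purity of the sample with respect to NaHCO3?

68.35 %

n(HCl) = 0.02765 L × 0.2074 mol/L = 5.735 × 10^-3 mol
n(NaHCO3) = 5.735 × 10^-3 mol (1:1 ratio)
mass of NaHCO3 = 5.735 × 10^-3 × 84.01 g/mol = 0.4818 g
% NaHCO3 = 0.4818 / 0.7048 × 100 = 68.35 %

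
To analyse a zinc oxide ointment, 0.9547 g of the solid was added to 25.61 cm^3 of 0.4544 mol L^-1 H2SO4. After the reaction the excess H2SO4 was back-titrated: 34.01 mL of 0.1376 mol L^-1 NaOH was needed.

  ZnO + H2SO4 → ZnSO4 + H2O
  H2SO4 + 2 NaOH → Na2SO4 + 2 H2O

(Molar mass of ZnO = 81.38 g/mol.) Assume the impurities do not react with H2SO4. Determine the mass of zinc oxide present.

n(H2SO4) added = 0.02561 × 0.4544 = 0.01164 mol
n(NaOH) used in back-titration = 0.03401 × 0.1376 = 4.680 × 10^-3 mol
From the 1:2 ratio, n(H2SO4) left over = 1/2 × 4.680 × 10^-3 = 2.340 × 10^-3 mol
n(H2SO4) consumed by analyte = 0.01164 − 2.340 × 10^-3 = 9.297 × 10^-3 mol
n(ZnO) = 9.297 × 10^-3 mol (1:1 ratio)
mass of ZnO = 9.297 × 10^-3 × 81.38 = 0.7566 g

0.7566 g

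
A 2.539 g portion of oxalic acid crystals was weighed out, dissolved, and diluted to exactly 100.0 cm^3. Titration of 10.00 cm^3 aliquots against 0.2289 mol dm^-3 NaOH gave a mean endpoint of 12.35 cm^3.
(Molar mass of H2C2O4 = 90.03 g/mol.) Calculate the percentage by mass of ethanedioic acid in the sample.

50.12 %

H2C2O4 + 2 NaOH → Na2C2O4 + 2 H2O
n(NaOH) per titration = 0.01235 × 0.2289 = 2.827 × 10^-3 mol
From the 1:2 ratio, n(H2C2O4) in each aliquot = 1/2 × 2.827 × 10^-3 = 1.413 × 10^-3 mol
n(H2C2O4) in the whole flask = 1.413 × 10^-3 × 100.0/10.00 = 0.01413 mol
mass of H2C2O4 = 0.01413 × 90.03 = 1.273 g
% H2C2O4 = 1.273 / 2.539 × 100 = 50.12 %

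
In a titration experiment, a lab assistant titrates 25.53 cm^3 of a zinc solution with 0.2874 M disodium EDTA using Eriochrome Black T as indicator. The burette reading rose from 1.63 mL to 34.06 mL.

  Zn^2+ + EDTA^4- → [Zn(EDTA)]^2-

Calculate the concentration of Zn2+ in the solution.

0.3651 M

n(EDTA) = 0.03243 L × 0.2874 mol/L = 9.320 × 10^-3 mol
n(Zn2+) = 9.320 × 10^-3 mol (1:1 mole ratio)
[Zn2+] = 9.320 × 10^-3 mol / 0.02553 L = 0.3651 mol/L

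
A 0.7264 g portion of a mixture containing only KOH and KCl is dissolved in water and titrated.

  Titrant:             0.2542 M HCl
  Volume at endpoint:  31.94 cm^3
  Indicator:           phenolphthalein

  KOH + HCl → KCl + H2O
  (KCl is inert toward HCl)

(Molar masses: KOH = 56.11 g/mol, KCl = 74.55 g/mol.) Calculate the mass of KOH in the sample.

n(HCl) = 0.03194 × 0.2542 = 8.119 × 10^-3 mol
Let x = n(KOH), y = n(KCl).
Titrant: 1x = 8.119 × 10^-3;  mass: 56.11x + 74.55y = 0.7264
Solving, x = 8.119 × 10^-3 mol, y = 3.633 × 10^-3 mol
mass of KOH = 8.119 × 10^-3 × 56.11 = 0.4556 g

0.4556 g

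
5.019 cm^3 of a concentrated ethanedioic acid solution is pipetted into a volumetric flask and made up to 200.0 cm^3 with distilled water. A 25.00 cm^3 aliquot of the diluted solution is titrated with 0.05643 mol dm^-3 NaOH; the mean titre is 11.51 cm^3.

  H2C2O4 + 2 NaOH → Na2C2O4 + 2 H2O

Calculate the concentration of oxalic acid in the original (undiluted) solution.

0.5176 mol/L

n(NaOH) = 0.01151 × 0.05643 = 6.495 × 10^-4 mol
From the 1:2 ratio, n(H2C2O4) in the aliquot = 1/2 × 6.495 × 10^-4 = 3.248 × 10^-4 mol
[H2C2O4]_dilute = 3.248 × 10^-4 / 0.02500 = 0.01299 mol/L
Dilution factor = 200.0 / 5.019 = 39.85
[H2C2O4]_stock = 0.01299 × 39.85 = 0.5176 mol/L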